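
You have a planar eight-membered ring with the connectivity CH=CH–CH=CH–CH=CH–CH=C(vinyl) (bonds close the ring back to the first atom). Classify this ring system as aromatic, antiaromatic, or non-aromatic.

The p orbitals form a continuous loop: each doubly-bonded ring atom is sp² with one p-orbital electron. The ring is fully conjugated.
Counting π electrons: 4 × 2 = 8 from the 4 double-bond units.
A 4n π count (8, n = 2) in a planar conjugated ring means antiaromatic.

Antiaromatic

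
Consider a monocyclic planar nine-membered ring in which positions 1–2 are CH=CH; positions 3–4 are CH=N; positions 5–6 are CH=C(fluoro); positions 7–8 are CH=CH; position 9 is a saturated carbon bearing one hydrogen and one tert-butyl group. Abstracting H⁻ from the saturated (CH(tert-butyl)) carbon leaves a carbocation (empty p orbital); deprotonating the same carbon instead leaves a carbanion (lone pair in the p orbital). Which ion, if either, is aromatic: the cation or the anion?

The anion

In either ion the ring is fully conjugated: every atom, including the new sp² carbon, supplies a p orbital.
Cation: 4 × 2 + 0 = 8 π electrons → 4(2), antiaromatic.
Anion: 4 × 2 + 2 = 10 π electrons → 4(2)+2, aromatic.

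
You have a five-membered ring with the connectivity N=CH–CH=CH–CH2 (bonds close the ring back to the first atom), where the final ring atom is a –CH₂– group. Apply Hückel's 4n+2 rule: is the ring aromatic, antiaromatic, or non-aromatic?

The CH2 position has four σ bonds — the tetrahedral CH₂ carbon is sp³ and has no p orbital in the ring π system — so the cyclic conjugation is interrupted.
A ring that is not fully conjugated cannot be aromatic or antiaromatic regardless of its π-electron count.

Non-aromatic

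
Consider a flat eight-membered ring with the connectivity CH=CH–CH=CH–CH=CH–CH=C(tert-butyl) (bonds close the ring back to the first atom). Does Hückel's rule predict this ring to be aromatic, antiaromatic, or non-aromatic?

Check conjugation: each doubly-bonded ring atom is sp² with one p-orbital electron — every position has a p orbital, so the cyclic π system is continuous.
Counting π electrons: 4 × 2 = 8 from the 4 double-bond units.
With 8 = 4·2 π electrons, Hückel's rule classifies the planar ring as antiaromatic.

Antiaromatic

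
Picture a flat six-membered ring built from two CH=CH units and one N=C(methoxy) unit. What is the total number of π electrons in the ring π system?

Every ring atom contributes a p orbital perpendicular to the ring (every atom in a ring double bond is sp² and brings one electron to the p orbital; each sp² =N– keeps its lone pair in-plane and puts one electron into the π system), so the π system is cyclic and fully conjugated.
Adding the contributions, 3 × 2 = 6 from the 3 double-bond units.

6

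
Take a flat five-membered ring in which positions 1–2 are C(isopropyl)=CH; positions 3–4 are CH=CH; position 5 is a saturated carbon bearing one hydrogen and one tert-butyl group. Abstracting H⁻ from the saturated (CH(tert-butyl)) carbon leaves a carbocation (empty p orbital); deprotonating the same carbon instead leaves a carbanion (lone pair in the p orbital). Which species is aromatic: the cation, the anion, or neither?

The anion

Once that carbon is sp², every ring atom has a p orbital and both ions are fully conjugated.
Cation: 2 × 2 + 0 = 4 π electrons → 4(1), antiaromatic.
Anion: 2 × 2 + 2 = 6 π electrons → 4(1)+2, aromatic.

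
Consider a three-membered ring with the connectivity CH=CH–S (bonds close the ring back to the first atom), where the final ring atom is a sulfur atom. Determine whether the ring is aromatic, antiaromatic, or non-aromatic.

Every ring atom contributes a p orbital perpendicular to the ring (every atom in a ring double bond is sp² and brings one electron to the p orbital; the sulfur donates one lone pair from its p orbital), so the π system is cyclic and fully conjugated.
Tallying contributions gives 1 × 2 = 2 from the double-bond unit + 2 from the S atom = 4.
With 4 = 4·1 π electrons, Hückel's rule classifies the planar ring as antiaromatic.

Antiaromatic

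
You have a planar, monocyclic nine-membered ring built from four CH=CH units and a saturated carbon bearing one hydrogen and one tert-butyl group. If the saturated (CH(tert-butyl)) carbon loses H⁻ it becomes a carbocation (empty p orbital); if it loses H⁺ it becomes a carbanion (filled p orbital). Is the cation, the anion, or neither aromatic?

In both ions every ring atom is sp² and contributes a p orbital, so both rings are fully conjugated.
Cation: 4 × 2 + 0 = 8 π electrons → 4(2), antiaromatic.
Anion: 4 × 2 + 2 = 10 π electrons → 4(2)+2, aromatic.

The anion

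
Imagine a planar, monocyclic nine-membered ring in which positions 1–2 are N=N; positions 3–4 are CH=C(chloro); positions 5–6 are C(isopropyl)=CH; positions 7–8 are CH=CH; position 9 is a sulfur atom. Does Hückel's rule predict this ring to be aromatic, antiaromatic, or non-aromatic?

Check conjugation: each doubly-bonded ring atom is sp² with one p-orbital electron; each sp² =N– keeps its lone pair in-plane and puts one electron into the π system; the sulfur donates one lone pair from its p orbital — every position has a p orbital, so the cyclic π system is continuous.
π-electron count: 4 × 2 = 8 from the double-bond units + 2 from the S atom = 10.
Since 10 = 4·2 + 2, the ring meets the 4n+2 criterion.

Aromatic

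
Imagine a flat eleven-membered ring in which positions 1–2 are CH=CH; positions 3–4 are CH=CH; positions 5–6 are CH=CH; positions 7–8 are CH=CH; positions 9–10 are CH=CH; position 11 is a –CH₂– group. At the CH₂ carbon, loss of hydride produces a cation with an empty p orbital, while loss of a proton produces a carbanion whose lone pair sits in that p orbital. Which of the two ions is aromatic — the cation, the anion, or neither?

Both ions have a continuous loop of p orbitals — each ring atom is sp².
Cation: 5 × 2 + 0 = 10 π electrons → 4(2)+2, aromatic.
Anion: 5 × 2 + 2 = 12 π electrons → 4(3), antiaromatic.

The cation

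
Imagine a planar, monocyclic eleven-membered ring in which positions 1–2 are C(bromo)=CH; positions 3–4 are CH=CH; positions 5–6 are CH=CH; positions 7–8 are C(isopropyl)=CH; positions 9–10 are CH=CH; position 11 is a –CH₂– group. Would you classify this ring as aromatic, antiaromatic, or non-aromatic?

Non-aromatic

The CH2 position has four σ bonds — the tetrahedral CH₂ carbon is sp³ and has no p orbital in the ring π system — so the cyclic conjugation is interrupted.
Without a continuous loop of overlapping p orbitals the Hückel electron count never comes into play.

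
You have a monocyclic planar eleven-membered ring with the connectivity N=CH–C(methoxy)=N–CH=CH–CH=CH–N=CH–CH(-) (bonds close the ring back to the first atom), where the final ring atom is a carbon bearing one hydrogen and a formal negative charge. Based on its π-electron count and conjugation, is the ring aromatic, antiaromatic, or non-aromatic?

Check conjugation: every atom in a ring double bond is sp² and brings one electron to the p orbital; the doubly-bonded nitrogens are pyridine-type — their lone pairs lie in the ring plane, leaving one electron in the p orbital; the carbanion's lone pair occupies the p orbital — every position has a p orbital, so the cyclic π system is continuous.
π-electron count: 5 × 2 = 10 from the double-bond units + 2 from the CH(-) atom = 12.
With 12 = 4·3 π electrons, Hückel's rule classifies the planar ring as antiaromatic.

Antiaromatic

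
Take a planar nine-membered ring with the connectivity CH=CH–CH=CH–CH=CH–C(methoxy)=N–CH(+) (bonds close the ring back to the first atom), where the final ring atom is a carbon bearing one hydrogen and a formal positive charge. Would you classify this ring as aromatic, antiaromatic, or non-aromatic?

Every ring atom contributes a p orbital perpendicular to the ring (every atom in a ring double bond is sp² and brings one electron to the p orbital; each sp² =N– keeps its lone pair in-plane and puts one electron into the π system; the carbocation has an empty p orbital), so the π system is cyclic and fully conjugated.
Counting π electrons: 4 × 2 = 8 from the double-bond units + 0 from the CH(+) atom = 8.
With 8 = 4·2 π electrons, Hückel's rule classifies the planar ring as antiaromatic.

Antiaromatic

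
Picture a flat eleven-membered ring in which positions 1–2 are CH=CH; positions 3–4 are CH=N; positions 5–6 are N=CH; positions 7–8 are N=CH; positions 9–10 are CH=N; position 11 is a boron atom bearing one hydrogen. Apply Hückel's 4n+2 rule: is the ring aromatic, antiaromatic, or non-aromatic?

Aromatic

Check conjugation: the double-bond atoms are sp², each contributing one p electron; each =N– nitrogen is pyridine-type (lone pair in the sp² plane, one electron in the p orbital); the boron has an empty p orbital — every position has a p orbital, so the cyclic π system is continuous.
Adding the contributions, 5 × 2 = 10 from the double-bond units + 0 from the BH atom = 10.
With 10 π electrons (n = 2), the Hückel 4n+2 condition holds.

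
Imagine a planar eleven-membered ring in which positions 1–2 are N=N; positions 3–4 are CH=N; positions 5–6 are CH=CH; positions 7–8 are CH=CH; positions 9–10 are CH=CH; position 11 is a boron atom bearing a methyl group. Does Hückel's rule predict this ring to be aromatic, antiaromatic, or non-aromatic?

Check conjugation: each doubly-bonded ring atom is sp² with one p-orbital electron; each sp² =N– keeps its lone pair in-plane and puts one electron into the π system; the boron has an empty p orbital — every position has a p orbital, so the cyclic π system is continuous.
Tallying contributions gives 5 × 2 = 10 from the double-bond units + 0 from the B(methyl) atom = 10.
That gives a 4n+2 count (10, n = 2).

Aromatic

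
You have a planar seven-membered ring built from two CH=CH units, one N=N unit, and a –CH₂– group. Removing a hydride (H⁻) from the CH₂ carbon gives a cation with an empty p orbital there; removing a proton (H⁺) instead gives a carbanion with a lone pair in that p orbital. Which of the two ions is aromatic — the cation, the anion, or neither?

Both ions have a continuous loop of p orbitals — each ring atom is sp².
Cation: 3 × 2 + 0 = 6 π electrons → 4(1)+2, aromatic.
Anion: 3 × 2 + 2 = 8 π electrons → 4(2), antiaromatic.

The cation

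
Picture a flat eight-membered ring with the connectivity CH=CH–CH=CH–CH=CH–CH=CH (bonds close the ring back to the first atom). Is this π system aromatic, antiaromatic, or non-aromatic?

Antiaromatic

Every ring atom contributes a p orbital perpendicular to the ring (every atom in a ring double bond is sp² and brings one electron to the p orbital), so the π system is cyclic and fully conjugated.
Counting π electrons: 4 × 2 = 8 from the 4 double-bond units.
8 = 4(2); a planar, fully conjugated 4n system is antiaromatic.
(This ring is cyclooctatetraene.)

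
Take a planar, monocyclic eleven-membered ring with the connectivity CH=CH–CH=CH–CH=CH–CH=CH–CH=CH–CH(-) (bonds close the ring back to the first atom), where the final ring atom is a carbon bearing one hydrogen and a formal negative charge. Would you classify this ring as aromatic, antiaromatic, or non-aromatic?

Check conjugation: every atom in a ring double bond is sp² and brings one electron to the p orbital; the carbanion's lone pair occupies the p orbital — every position has a p orbital, so the cyclic π system is continuous.
π-electron count: 5 × 2 = 10 from the double-bond units + 2 from the CH(-) atom = 12.
12 = 4(3); a planar, fully conjugated 4n system is antiaromatic.

Antiaromatic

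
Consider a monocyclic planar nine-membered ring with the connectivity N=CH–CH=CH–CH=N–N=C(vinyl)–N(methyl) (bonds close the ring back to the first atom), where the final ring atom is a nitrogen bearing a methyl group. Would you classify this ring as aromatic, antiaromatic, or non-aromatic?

Aromatic

Check conjugation: the double-bond atoms are sp², each contributing one p electron; each sp² =N– keeps its lone pair in-plane and puts one electron into the π system; the pyrrole-type nitrogen donates its lone pair from the p orbital — every position has a p orbital, so the cyclic π system is continuous.
Counting π electrons: 4 × 2 = 8 from the double-bond units + 2 from the N(methyl) atom = 10.
10 = 4(2) + 2, which satisfies Hückel's 4n+2 rule.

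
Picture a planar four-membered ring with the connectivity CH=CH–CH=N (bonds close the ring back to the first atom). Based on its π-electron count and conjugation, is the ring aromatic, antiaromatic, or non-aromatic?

Antiaromatic

The p orbitals form a continuous loop: each doubly-bonded ring atom is sp² with one p-orbital electron; each sp² =N– keeps its lone pair in-plane and puts one electron into the π system. The ring is fully conjugated.
Adding the contributions, 2 × 2 = 4 from the 2 double-bond units.
A 4n π count (4, n = 1) in a planar conjugated ring means antiaromatic.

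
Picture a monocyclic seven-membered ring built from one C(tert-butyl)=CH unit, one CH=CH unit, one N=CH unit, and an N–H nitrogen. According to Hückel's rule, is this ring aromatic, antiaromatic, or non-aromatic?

Antiaromatic

Every ring atom contributes a p orbital perpendicular to the ring (the double-bond atoms are sp², each contributing one p electron; each sp² =N– keeps its lone pair in-plane and puts one electron into the π system; the pyrrole-type nitrogen donates its lone pair from the p orbital), so the π system is cyclic and fully conjugated.
Tallying contributions gives 3 × 2 = 6 from the double-bond units + 2 from the NH atom = 8.
8 = 4(2); a planar, fully conjugated 4n system is antiaromatic.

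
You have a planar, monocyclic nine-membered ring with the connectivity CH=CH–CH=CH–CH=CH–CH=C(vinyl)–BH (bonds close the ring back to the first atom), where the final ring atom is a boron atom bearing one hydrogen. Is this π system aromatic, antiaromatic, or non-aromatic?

The p orbitals form a continuous loop: the double-bond atoms are sp², each contributing one p electron; the boron has an empty p orbital. The ring is fully conjugated.
π-electron count: 4 × 2 = 8 from the double-bond units + 0 from the BH atom = 8.
8 is a 4n count (n = 2), so the planar conjugated ring is antiaromatic.

Antiaromatic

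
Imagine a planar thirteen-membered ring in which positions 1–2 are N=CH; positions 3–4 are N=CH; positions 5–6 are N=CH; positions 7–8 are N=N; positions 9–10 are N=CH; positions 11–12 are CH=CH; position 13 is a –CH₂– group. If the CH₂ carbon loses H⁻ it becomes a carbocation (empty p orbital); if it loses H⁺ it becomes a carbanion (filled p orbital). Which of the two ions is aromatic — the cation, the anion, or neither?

In both ions every ring atom is sp² and contributes a p orbital, so both rings are fully conjugated.
Cation: 6 × 2 + 0 = 12 π electrons → 4(3), antiaromatic.
Anion: 6 × 2 + 2 = 14 π electrons → 4(3)+2, aromatic.

The anion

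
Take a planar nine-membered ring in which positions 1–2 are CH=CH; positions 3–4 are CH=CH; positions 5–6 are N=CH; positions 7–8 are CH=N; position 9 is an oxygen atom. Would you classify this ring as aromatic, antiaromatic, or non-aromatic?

Aromatic

Check conjugation: every atom in a ring double bond is sp² and brings one electron to the p orbital; each sp² =N– keeps its lone pair in-plane and puts one electron into the π system; the oxygen donates one lone pair from its p orbital — every position has a p orbital, so the cyclic π system is continuous.
Adding the contributions, 4 × 2 = 8 from the double-bond units + 2 from the O atom = 10.
10 = 4(2) + 2, which satisfies Hückel's 4n+2 rule.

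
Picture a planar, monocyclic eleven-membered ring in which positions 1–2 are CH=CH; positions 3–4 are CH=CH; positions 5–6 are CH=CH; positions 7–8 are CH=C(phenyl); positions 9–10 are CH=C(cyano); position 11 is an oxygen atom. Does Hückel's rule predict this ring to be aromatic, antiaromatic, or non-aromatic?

Check conjugation: the double-bond atoms are sp², each contributing one p electron; the oxygen donates one lone pair from its p orbital — every position has a p orbital, so the cyclic π system is continuous.
Tallying contributions gives 5 × 2 = 10 from the double-bond units + 2 from the O atom = 12.
12 = 4(3); a planar, fully conjugated 4n system is antiaromatic.

Antiaromatic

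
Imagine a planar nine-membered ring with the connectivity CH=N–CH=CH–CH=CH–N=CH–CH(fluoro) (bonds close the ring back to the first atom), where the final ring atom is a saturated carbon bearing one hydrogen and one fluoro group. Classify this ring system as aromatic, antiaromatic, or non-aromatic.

The CH(fluoro) carbon is saturated: that saturated carbon is sp³ and has no p orbital in the ring π system. Conjugation is not continuous around the ring.
Without a continuous loop of overlapping p orbitals the Hückel electron count never comes into play.

Non-aromatic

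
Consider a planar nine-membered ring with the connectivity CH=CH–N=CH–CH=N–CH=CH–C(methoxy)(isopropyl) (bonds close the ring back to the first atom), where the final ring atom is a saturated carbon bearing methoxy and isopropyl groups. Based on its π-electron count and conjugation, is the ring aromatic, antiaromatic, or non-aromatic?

At the C(methoxy)(isopropyl) position, that saturated carbon is sp³ and has no p orbital in the ring π system; the ring's p-orbital overlap is broken there.
Hückel's rule only applies to fully conjugated rings, so this one is simply non-aromatic.

Non-aromatic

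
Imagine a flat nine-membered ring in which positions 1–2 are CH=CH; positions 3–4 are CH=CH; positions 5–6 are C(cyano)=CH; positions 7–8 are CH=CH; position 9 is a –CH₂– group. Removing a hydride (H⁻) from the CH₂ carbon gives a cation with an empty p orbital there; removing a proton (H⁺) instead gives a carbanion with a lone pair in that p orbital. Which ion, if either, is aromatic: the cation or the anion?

In both ions every ring atom is sp² and contributes a p orbital, so both rings are fully conjugated.
Cation: 4 × 2 + 0 = 8 π electrons → 4(2), antiaromatic.
Anion: 4 × 2 + 2 = 10 π electrons → 4(2)+2, aromatic.

The anion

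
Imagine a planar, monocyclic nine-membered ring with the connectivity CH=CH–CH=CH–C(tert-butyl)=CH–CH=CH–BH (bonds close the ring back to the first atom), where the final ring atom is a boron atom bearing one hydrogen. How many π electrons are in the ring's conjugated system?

8

The p orbitals form a continuous loop: the double-bond atoms are sp², each contributing one p electron; the boron has an empty p orbital. The ring is fully conjugated.
Counting π electrons: 4 × 2 = 8 from the double-bond units + 0 from the BH atom = 8.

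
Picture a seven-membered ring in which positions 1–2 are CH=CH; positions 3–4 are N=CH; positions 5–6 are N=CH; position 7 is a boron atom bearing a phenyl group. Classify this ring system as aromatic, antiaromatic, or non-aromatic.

Aromatic

Every ring atom contributes a p orbital perpendicular to the ring (every atom in a ring double bond is sp² and brings one electron to the p orbital; the doubly-bonded nitrogens are pyridine-type — their lone pairs lie in the ring plane, leaving one electron in the p orbital; the boron has an empty p orbital), so the π system is cyclic and fully conjugated.
Adding the contributions, 3 × 2 = 6 from the double-bond units + 0 from the B(phenyl) atom = 6.
6 = 4(1) + 2, which satisfies Hückel's 4n+2 rule.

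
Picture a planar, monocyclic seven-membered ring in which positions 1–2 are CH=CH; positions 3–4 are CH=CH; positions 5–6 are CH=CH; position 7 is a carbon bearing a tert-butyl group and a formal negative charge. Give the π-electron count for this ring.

8

The p orbitals form a continuous loop: the double-bond atoms are sp², each contributing one p electron; the carbanion's lone pair occupies the p orbital. The ring is fully conjugated.
π-electron count: 3 × 2 = 6 from the double-bond units + 2 from the C(tert-butyl)(-) atom = 8.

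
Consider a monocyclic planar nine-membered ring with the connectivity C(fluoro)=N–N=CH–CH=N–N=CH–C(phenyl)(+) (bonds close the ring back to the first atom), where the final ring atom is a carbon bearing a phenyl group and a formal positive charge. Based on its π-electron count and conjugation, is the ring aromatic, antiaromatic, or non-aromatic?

Antiaromatic

All ring atoms are sp² and supply a p orbital to the ring (every atom in a ring double bond is sp² and brings one electron to the p orbital; the doubly-bonded nitrogens are pyridine-type — their lone pairs lie in the ring plane, leaving one electron in the p orbital; the carbocation has an empty p orbital); the conjugation is uninterrupted.
Counting π electrons: 4 × 2 = 8 from the double-bond units + 0 from the C(phenyl)(+) atom = 8.
A 4n π count (8, n = 2) in a planar conjugated ring means antiaromatic.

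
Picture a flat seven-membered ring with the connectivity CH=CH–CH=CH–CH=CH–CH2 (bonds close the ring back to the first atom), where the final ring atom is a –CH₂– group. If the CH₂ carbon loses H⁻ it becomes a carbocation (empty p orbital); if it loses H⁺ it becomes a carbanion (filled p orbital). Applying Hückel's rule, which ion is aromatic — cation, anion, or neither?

The cation

In both ions every ring atom is sp² and contributes a p orbital, so both rings are fully conjugated.
Cation: 3 × 2 + 0 = 6 π electrons → 4(1)+2, aromatic.
Anion: 3 × 2 + 2 = 8 π electrons → 4(2), antiaromatic.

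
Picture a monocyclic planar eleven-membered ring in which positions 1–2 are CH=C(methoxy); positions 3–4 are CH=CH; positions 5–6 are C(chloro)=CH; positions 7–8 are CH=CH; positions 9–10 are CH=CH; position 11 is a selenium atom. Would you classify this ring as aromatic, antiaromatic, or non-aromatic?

All ring atoms are sp² and supply a p orbital to the ring (each doubly-bonded ring atom is sp² with one p-orbital electron; the selenium donates one lone pair from its p orbital); the conjugation is uninterrupted.
Tallying contributions gives 5 × 2 = 10 from the double-bond units + 2 from the Se atom = 12.
A 4n π count (12, n = 3) in a planar conjugated ring means antiaromatic.

Antiaromatic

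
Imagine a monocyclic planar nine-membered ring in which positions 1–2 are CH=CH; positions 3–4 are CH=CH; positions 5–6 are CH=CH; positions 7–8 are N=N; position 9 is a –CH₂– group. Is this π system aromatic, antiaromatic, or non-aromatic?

Non-aromatic

Because the tetrahedral CH₂ carbon is sp³ and has no p orbital in the ring π system at the CH2 position, the π system cannot extend all the way around the ring.
Without a continuous loop of overlapping p orbitals the Hückel electron count never comes into play.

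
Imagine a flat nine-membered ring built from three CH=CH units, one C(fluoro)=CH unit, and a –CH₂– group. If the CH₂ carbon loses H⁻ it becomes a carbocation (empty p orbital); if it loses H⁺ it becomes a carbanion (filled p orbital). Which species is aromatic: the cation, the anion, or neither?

Once that carbon is sp², every ring atom has a p orbital and both ions are fully conjugated.
Cation: 4 × 2 + 0 = 8 π electrons → 4(2), antiaromatic.
Anion: 4 × 2 + 2 = 10 π electrons → 4(2)+2, aromatic.

The anion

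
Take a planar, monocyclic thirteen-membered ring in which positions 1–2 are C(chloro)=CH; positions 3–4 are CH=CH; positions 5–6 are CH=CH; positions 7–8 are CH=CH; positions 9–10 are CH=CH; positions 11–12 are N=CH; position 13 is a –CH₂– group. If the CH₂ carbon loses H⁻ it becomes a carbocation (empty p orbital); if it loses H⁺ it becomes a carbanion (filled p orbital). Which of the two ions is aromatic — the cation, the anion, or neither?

The anion

In either ion the ring is fully conjugated: every atom, including the new sp² carbon, supplies a p orbital.
Cation: 6 × 2 + 0 = 12 π electrons → 4(3), antiaromatic.
Anion: 6 × 2 + 2 = 14 π electrons → 4(3)+2, aromatic.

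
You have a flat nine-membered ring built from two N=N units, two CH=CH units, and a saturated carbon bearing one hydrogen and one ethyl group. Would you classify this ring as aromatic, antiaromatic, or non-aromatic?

At the CH(ethyl) position, that saturated carbon is sp³ and has no p orbital in the ring π system; the ring's p-orbital overlap is broken there.
A ring that is not fully conjugated cannot be aromatic or antiaromatic regardless of its π-electron count.

Non-aromatic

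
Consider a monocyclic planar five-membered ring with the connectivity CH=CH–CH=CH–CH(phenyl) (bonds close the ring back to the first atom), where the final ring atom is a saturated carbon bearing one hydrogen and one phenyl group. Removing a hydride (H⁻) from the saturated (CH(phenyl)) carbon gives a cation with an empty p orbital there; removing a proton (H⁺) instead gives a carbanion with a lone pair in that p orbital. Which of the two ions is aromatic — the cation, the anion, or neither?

In either ion the ring is fully conjugated: every atom, including the new sp² carbon, supplies a p orbital.
Cation: 2 × 2 + 0 = 4 π electrons → 4(1), antiaromatic.
Anion: 2 × 2 + 2 = 6 π electrons → 4(1)+2, aromatic.

The anion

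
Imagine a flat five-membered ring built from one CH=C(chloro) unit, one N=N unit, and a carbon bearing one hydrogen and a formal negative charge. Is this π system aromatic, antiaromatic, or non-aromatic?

Aromatic

Every ring atom contributes a p orbital perpendicular to the ring (each doubly-bonded ring atom is sp² with one p-orbital electron; each sp² =N– keeps its lone pair in-plane and puts one electron into the π system; the carbanion's lone pair occupies the p orbital), so the π system is cyclic and fully conjugated.
Adding the contributions, 2 × 2 = 4 from the double-bond units + 2 from the CH(-) atom = 6.
Since 6 = 4·1 + 2, the ring meets the 4n+2 criterion.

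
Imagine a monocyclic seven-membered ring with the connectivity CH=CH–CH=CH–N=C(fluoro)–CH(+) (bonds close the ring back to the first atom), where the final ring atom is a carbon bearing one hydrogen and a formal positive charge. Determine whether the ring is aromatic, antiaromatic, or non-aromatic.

The p orbitals form a continuous loop: the double-bond atoms are sp², each contributing one p electron; the doubly-bonded nitrogens are pyridine-type — their lone pairs lie in the ring plane, leaving one electron in the p orbital; the carbocation has an empty p orbital. The ring is fully conjugated.
Counting π electrons: 3 × 2 = 6 from the double-bond units + 0 from the CH(+) atom = 6.
Since 6 = 4·1 + 2, the ring meets the 4n+2 criterion.

Aromatic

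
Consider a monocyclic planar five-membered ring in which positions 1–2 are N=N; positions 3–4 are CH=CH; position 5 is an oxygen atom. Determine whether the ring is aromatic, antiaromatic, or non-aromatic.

Aromatic

All ring atoms are sp² and supply a p orbital to the ring (each doubly-bonded ring atom is sp² with one p-orbital electron; the doubly-bonded nitrogens are pyridine-type — their lone pairs lie in the ring plane, leaving one electron in the p orbital; the oxygen donates one lone pair from its p orbital); the conjugation is uninterrupted.
Tallying contributions gives 2 × 2 = 4 from the double-bond units + 2 from the O atom = 6.
Since 6 = 4·1 + 2, the ring meets the 4n+2 criterion.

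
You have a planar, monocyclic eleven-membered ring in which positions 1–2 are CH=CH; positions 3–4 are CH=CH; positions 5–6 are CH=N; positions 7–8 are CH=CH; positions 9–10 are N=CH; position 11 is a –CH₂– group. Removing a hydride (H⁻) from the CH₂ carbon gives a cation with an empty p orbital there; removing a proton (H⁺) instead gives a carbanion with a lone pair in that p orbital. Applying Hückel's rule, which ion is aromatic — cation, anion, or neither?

In both ions every ring atom is sp² and contributes a p orbital, so both rings are fully conjugated.
Cation: 5 × 2 + 0 = 10 π electrons → 4(2)+2, aromatic.
Anion: 5 × 2 + 2 = 12 π electrons → 4(3), antiaromatic.

The cation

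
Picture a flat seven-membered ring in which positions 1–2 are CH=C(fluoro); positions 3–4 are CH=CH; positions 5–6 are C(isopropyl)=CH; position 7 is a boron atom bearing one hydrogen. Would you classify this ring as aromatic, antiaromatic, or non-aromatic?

Aromatic

Every ring atom contributes a p orbital perpendicular to the ring (the double-bond atoms are sp², each contributing one p electron; the boron has an empty p orbital), so the π system is cyclic and fully conjugated.
π-electron count: 3 × 2 = 6 from the double-bond units + 0 from the BH atom = 6.
6 = 4(1) + 2, which satisfies Hückel's 4n+2 rule.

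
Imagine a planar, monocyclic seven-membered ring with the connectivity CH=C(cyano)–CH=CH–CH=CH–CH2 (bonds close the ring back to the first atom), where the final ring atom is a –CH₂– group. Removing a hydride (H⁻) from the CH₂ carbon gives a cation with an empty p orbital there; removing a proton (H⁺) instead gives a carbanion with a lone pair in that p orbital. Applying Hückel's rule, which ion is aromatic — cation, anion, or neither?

In either ion the ring is fully conjugated: every atom, including the new sp² carbon, supplies a p orbital.
Cation: 3 × 2 + 0 = 6 π electrons → 4(1)+2, aromatic.
Anion: 3 × 2 + 2 = 8 π electrons → 4(2), antiaromatic.

The cation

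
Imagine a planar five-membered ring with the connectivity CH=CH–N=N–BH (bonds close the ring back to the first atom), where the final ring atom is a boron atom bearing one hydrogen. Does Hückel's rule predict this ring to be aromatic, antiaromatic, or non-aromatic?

Antiaromatic

Every ring atom contributes a p orbital perpendicular to the ring (the double-bond atoms are sp², each contributing one p electron; each sp² =N– keeps its lone pair in-plane and puts one electron into the π system; the boron has an empty p orbital), so the π system is cyclic and fully conjugated.
Adding the contributions, 2 × 2 = 4 from the double-bond units + 0 from the BH atom = 4.
4 is a 4n count (n = 1), so the planar conjugated ring is antiaromatic.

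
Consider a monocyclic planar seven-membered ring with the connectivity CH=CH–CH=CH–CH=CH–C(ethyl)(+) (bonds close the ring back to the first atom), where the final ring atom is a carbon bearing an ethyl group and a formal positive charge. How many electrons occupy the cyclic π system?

Check conjugation: the double-bond atoms are sp², each contributing one p electron; the carbocation has an empty p orbital — every position has a p orbital, so the cyclic π system is continuous.
π-electron count: 3 × 2 = 6 from the double-bond units + 0 from the C(ethyl)(+) atom = 6.

6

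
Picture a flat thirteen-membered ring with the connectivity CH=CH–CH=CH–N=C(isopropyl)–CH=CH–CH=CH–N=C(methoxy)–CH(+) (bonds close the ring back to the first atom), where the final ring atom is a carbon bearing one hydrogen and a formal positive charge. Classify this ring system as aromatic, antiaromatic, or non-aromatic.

Every ring atom contributes a p orbital perpendicular to the ring (each doubly-bonded ring atom is sp² with one p-orbital electron; the doubly-bonded nitrogens are pyridine-type — their lone pairs lie in the ring plane, leaving one electron in the p orbital; the carbocation has an empty p orbital), so the π system is cyclic and fully conjugated.
Tallying contributions gives 6 × 2 = 12 from the double-bond units + 0 from the CH(+) atom = 12.
12 = 4(3); a planar, fully conjugated 4n system is antiaromatic.

Antiaromatic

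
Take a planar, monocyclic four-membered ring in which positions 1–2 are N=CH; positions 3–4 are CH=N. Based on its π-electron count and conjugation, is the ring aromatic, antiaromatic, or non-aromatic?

All ring atoms are sp² and supply a p orbital to the ring (the double-bond atoms are sp², each contributing one p electron; the doubly-bonded nitrogens are pyridine-type — their lone pairs lie in the ring plane, leaving one electron in the p orbital); the conjugation is uninterrupted.
Counting π electrons: 2 × 2 = 4 from the 2 double-bond units.
A 4n π count (4, n = 1) in a planar conjugated ring means antiaromatic.

Antiaromatic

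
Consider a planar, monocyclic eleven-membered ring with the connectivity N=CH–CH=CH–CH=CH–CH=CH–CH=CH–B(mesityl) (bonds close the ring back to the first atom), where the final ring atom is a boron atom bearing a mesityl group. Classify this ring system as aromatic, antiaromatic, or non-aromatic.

Aromatic

Check conjugation: every atom in a ring double bond is sp² and brings one electron to the p orbital; each =N– nitrogen is pyridine-type (lone pair in the sp² plane, one electron in the p orbital); the boron has an empty p orbital — every position has a p orbital, so the cyclic π system is continuous.
π-electron count: 5 × 2 = 10 from the double-bond units + 0 from the B(mesityl) atom = 10.
Since 10 = 4·2 + 2, the ring meets the 4n+2 criterion.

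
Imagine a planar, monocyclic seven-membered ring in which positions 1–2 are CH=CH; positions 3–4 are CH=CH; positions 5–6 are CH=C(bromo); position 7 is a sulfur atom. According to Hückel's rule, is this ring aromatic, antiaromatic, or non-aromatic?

The p orbitals form a continuous loop: every atom in a ring double bond is sp² and brings one electron to the p orbital; the sulfur donates one lone pair from its p orbital. The ring is fully conjugated.
Counting π electrons: 3 × 2 = 6 from the double-bond units + 2 from the S atom = 8.
A 4n π count (8, n = 2) in a planar conjugated ring means antiaromatic.

Antiaromatic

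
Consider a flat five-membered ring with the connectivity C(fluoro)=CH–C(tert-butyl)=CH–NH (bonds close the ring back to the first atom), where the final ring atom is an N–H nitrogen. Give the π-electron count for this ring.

6

Every ring atom contributes a p orbital perpendicular to the ring (each doubly-bonded ring atom is sp² with one p-orbital electron; the pyrrole-type nitrogen donates its lone pair from the p orbital), so the π system is cyclic and fully conjugated.
Counting π electrons: 2 × 2 = 4 from the double-bond units + 2 from the NH atom = 6.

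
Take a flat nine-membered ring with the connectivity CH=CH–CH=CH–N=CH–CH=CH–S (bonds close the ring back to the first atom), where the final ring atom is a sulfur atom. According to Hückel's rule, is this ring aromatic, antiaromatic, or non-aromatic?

Every ring atom contributes a p orbital perpendicular to the ring (every atom in a ring double bond is sp² and brings one electron to the p orbital; each =N– nitrogen is pyridine-type (lone pair in the sp² plane, one electron in the p orbital); the sulfur donates one lone pair from its p orbital), so the π system is cyclic and fully conjugated.
Tallying contributions gives 4 × 2 = 8 from the double-bond units + 2 from the S atom = 10.
With 10 π electrons (n = 2), the Hückel 4n+2 condition holds.

Aromatic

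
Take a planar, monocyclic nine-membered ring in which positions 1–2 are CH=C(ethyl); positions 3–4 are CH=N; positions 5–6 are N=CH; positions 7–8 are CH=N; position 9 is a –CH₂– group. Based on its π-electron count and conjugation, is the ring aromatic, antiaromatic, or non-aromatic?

Non-aromatic

Because the tetrahedral CH₂ carbon is sp³ and has no p orbital in the ring π system at the CH2 position, the π system cannot extend all the way around the ring.
Broken conjugation rules out both aromaticity and antiaromaticity.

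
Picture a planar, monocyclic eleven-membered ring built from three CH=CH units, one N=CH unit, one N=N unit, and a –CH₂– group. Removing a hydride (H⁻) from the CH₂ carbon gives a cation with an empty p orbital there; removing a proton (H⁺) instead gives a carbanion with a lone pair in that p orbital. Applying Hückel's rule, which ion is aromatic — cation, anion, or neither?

The cation

Both ions have a continuous loop of p orbitals — each ring atom is sp².
Cation: 5 × 2 + 0 = 10 π electrons → 4(2)+2, aromatic.
Anion: 5 × 2 + 2 = 12 π electrons → 4(3), antiaromatic.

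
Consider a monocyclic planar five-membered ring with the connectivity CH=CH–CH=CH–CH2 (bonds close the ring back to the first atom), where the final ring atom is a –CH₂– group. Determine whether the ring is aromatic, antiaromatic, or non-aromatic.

Non-aromatic

The CH2 carbon is saturated: the tetrahedral CH₂ carbon is sp³ and has no p orbital in the ring π system. Conjugation is not continuous around the ring.
Without a continuous loop of overlapping p orbitals the Hückel electron count never comes into play.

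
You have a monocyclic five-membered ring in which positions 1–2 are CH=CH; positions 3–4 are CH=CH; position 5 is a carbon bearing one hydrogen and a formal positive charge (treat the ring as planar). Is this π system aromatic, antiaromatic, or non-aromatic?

All ring atoms are sp² and supply a p orbital to the ring (the double-bond atoms are sp², each contributing one p electron; the carbocation has an empty p orbital); the conjugation is uninterrupted.
Adding the contributions, 2 × 2 = 4 from the double-bond units + 0 from the CH(+) atom = 4.
4 is a 4n count (n = 1), so the planar conjugated ring is antiaromatic.
This is the cyclopentadienyl cation.

Antiaromatic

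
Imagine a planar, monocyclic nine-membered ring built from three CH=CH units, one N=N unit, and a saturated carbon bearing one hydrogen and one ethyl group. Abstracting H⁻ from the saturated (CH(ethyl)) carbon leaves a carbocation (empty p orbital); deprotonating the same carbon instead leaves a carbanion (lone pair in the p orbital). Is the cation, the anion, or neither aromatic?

Once that carbon is sp², every ring atom has a p orbital and both ions are fully conjugated.
Cation: 4 × 2 + 0 = 8 π electrons → 4(2), antiaromatic.
Anion: 4 × 2 + 2 = 10 π electrons → 4(2)+2, aromatic.

The anion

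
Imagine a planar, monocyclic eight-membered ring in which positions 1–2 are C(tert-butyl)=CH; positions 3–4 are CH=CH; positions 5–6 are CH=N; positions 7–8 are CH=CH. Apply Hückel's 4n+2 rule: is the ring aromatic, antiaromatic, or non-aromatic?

Check conjugation: the double-bond atoms are sp², each contributing one p electron; the doubly-bonded nitrogens are pyridine-type — their lone pairs lie in the ring plane, leaving one electron in the p orbital — every position has a p orbital, so the cyclic π system is continuous.
π-electron count: 4 × 2 = 8 from the 4 double-bond units.
8 is a 4n count (n = 2), so the planar conjugated ring is antiaromatic.

Antiaromatic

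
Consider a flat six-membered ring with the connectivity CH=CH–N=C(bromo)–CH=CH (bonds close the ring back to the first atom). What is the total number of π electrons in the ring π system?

All ring atoms are sp² and supply a p orbital to the ring (every atom in a ring double bond is sp² and brings one electron to the p orbital; the doubly-bonded nitrogens are pyridine-type — their lone pairs lie in the ring plane, leaving one electron in the p orbital); the conjugation is uninterrupted.
π-electron count: 3 × 2 = 6 from the 3 double-bond units.

6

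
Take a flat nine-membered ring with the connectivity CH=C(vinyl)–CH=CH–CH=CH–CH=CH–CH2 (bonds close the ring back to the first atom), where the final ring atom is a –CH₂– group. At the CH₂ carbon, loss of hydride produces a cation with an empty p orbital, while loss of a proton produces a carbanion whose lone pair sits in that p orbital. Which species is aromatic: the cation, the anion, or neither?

The anion

In both ions every ring atom is sp² and contributes a p orbital, so both rings are fully conjugated.
Cation: 4 × 2 + 0 = 8 π electrons → 4(2), antiaromatic.
Anion: 4 × 2 + 2 = 10 π electrons → 4(2)+2, aromatic.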